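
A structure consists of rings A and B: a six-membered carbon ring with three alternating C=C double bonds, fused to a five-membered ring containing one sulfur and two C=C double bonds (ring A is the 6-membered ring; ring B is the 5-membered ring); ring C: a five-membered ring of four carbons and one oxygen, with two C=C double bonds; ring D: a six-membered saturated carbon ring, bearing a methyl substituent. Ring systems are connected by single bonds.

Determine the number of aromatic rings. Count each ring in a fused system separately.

Rings A and B form a fused bicyclic system (with one sulfur) with 9 sp² atoms and 10 π electrons from ring double bonds plus a heteroatom lone pair. 10 = 4(2)+2, so the system is aromatic and both rings count as aromatic (benzothiophene).
Ring C is fully conjugated (every ring atom contributes a p orbital); 2 ring double bonds (4 π electrons) plus a heteroatom lone pair (2) give 6 π electrons. 6 = 4(1)+2, so ring C is aromatic (furan).
Ring D has only sp³ atoms, so it is not fully conjugated — not aromatic (cyclohexane).
Aromatic: A, B, C. Total: 3.

3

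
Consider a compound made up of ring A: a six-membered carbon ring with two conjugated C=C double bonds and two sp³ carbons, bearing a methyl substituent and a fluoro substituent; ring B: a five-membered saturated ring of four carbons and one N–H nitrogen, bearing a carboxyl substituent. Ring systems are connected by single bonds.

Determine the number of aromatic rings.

0

Ring A has two sp³ carbons, so it is not fully conjugated — not aromatic (1,3-cyclohexadiene).
Ring B has only sp³ atoms, so it is not fully conjugated — not aromatic (pyrrolidine).
No ring is aromatic. Total: 0.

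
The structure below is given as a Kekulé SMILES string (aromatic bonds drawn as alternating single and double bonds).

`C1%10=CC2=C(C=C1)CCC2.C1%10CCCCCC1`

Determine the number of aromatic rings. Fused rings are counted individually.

The SMILES encodes a six-membered carbon ring with three alternating C=C double bonds, fused to a saturated five-membered carbon ring; a seven-membered saturated carbon ring.
The 6-membered ring is planar and fully conjugated; 3 ring double bonds give 6 π electrons. That satisfies 4n+2 with n=1, so it is aromatic (benzene ring).
The 5-membered ring has three sp³ carbons, so it is not fully conjugated — not aromatic (cyclopentane ring).
The 7-membered ring has only sp³ atoms, so it is not fully conjugated — not aromatic (cycloheptane).
1 of the 3 rings is aromatic. Total: 1.

1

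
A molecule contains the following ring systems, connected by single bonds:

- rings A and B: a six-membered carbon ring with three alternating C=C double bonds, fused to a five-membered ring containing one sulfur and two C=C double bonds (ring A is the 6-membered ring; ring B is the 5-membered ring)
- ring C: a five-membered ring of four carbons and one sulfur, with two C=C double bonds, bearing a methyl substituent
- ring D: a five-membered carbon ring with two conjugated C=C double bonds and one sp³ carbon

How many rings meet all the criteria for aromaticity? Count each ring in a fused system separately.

Rings A and B form a fused bicyclic system (with one sulfur) with 9 sp² atoms and 10 π electrons from ring double bonds plus a heteroatom lone pair. 10 = 4(2)+2, so the system is aromatic and both rings count as aromatic (benzothiophene).
Ring C is planar and fully conjugated; 2 ring double bonds (4 π electrons) plus a heteroatom lone pair (2) give 6 π electrons. That satisfies 4n+2 with n=1, so ring C is aromatic (thiophene).
Ring D has one sp³ carbon, so it is not fully conjugated — not aromatic (cyclopentadiene).
Aromatic: A, B, C. Total: 3.

3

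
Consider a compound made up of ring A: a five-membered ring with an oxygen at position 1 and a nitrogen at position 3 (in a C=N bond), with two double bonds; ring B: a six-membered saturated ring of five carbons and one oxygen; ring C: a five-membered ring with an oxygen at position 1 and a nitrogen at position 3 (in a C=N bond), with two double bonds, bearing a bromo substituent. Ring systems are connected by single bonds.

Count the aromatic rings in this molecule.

2

Ring A is fully conjugated (every ring atom contributes a p orbital); 2 ring double bonds (4 π electrons) plus a heteroatom lone pair (2) give 6 π electrons. 6 = 4(1)+2, so ring A is aromatic (oxazole).
Ring B has only sp³ atoms, so it is not fully conjugated — not aromatic (tetrahydropyran).
Ring C is fully conjugated (every ring atom contributes a p orbital); 2 ring double bonds (4 π electrons) plus a heteroatom lone pair (2) give 6 π electrons. 6 = 4(1)+2, so ring C is aromatic (oxazole).
Aromatic: A, C. Total: 2.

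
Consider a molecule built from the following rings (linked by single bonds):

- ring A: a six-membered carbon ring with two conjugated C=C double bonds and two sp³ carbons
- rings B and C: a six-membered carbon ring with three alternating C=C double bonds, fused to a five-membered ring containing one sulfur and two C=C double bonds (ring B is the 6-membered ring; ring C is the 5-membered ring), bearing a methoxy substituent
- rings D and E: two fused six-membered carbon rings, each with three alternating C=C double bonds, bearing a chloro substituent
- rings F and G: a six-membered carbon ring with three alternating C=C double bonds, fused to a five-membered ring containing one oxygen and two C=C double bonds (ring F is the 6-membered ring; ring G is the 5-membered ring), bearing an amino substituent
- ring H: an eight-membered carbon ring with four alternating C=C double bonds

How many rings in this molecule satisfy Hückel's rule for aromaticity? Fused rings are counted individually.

6

Ring A has two sp³ carbons, so it is not fully conjugated — not aromatic (1,3-cyclohexadiene).
Rings B and C form a fused bicyclic system (with one sulfur) with 9 sp² atoms and 10 π electrons from ring double bonds plus a heteroatom lone pair. 10 = 4(2)+2, so the system is aromatic and both rings count as aromatic (benzothiophene).
Rings D and E form a fused bicyclic system with 10 sp² atoms and 10 π electrons from ring double bonds. 10 = 4(2)+2, so the system is aromatic and both rings count as aromatic (naphthalene).
Rings F and G form a fused bicyclic system (with one oxygen) with 9 sp² atoms and 10 π electrons from ring double bonds plus a heteroatom lone pair. 10 = 4(2)+2, so the system is aromatic and both rings count as aromatic (benzofuran).
Ring H has only sp² ring atoms; a planar conformation would have a fully conjugated π system of 8 electrons. But 8 = 4(2), which is 4n not 4n+2, so ring H is not aromatic (cyclooctatetraene) — cyclooctatetraene distorts into a non-planar tub to avoid antiaromaticity.
Aromatic: B, C, D, E, F, G. Total: 6.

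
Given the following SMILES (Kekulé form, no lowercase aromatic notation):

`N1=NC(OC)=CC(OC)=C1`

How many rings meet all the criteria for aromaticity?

1

The SMILES encodes a six-membered ring with two adjacent nitrogens and three alternating double bonds.
The 6-membered ring with two nitrogens (1,2) is planar and fully conjugated; 3 ring double bonds give 6 π electrons. Since 6 = 4n+2 (n=1), it is aromatic (pyridazine).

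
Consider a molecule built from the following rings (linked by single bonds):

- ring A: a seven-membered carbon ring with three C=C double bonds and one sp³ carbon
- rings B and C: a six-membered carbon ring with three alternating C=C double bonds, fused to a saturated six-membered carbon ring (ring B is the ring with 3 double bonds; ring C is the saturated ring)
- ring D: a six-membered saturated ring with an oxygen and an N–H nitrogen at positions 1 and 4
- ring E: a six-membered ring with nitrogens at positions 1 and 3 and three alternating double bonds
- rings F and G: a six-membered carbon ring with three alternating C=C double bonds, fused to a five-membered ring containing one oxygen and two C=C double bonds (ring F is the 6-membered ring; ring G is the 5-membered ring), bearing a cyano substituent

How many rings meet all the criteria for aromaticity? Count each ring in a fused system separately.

Ring A has one sp³ carbon, so it is not fully conjugated — not aromatic (cycloheptatriene).
Ring B is fully conjugated (every ring atom contributes a p orbital); 3 ring double bonds give 6 π electrons. 6 = 4(1)+2, so ring B is aromatic (benzene ring).
Ring C has four sp³ carbons, so it is not fully conjugated — not aromatic (cyclohexane ring).
Ring D has only sp³ atoms, so it is not fully conjugated — not aromatic (morpholine).
Ring E is fully conjugated (every ring atom contributes a p orbital); 3 ring double bonds give 6 π electrons. 6 = 4(1)+2, so ring E is aromatic (pyrimidine).
Rings F and G form a fused bicyclic system (with one oxygen) with 9 sp² atoms and 10 π electrons from ring double bonds plus a heteroatom lone pair. 10 = 4(2)+2, so the system is aromatic and both rings count as aromatic (benzofuran).
Aromatic: B, E, F, G. Total: 4.

4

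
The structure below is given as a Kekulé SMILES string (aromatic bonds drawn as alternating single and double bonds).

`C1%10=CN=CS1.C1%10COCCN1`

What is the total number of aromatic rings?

The SMILES encodes a five-membered ring with a sulfur at position 1 and a nitrogen at position 3 (in a C=N bond), with two double bonds; a six-membered saturated ring with an oxygen and an N–H nitrogen at positions 1 and 4.
The 5-membered ring with one sulfur and one =N– is planar and fully conjugated; 2 ring double bonds (4 π electrons) plus a heteroatom lone pair (2) give 6 π electrons. That satisfies 4n+2 with n=1, so it is aromatic (thiazole).
The 6-membered ring with one oxygen and one N–H (1,4) has only sp³ atoms, so it is not fully conjugated — not aromatic (morpholine).
1 of the 2 rings is aromatic. Total: 1.

1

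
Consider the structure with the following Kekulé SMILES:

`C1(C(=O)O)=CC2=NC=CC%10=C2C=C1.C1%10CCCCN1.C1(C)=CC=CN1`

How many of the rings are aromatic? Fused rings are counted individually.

3

The SMILES encodes two fused six-membered rings, each with three alternating double bonds; one ring is all carbon and the other has one ring nitrogen; a six-membered saturated ring of five carbons and one N–H nitrogen; a five-membered ring of four carbons and one nitrogen bearing a hydrogen, with two C=C double bonds.
The fused 6/6-membered bicyclic (with one nitrogen) is a single π system with 10 sp² atoms and 10 π electrons from ring double bonds. 10 = 4(2)+2, so the system is aromatic and both rings count as aromatic (quinoline).
The 6-membered ring with one N–H has only sp³ atoms, so it is not fully conjugated — not aromatic (piperidine).
The 5-membered ring with one N–H has a continuous p-orbital overlap around the ring; 2 ring double bonds (4 π electrons) plus a heteroatom lone pair (2) give 6 π electrons. 6 = 4(1)+2, so it is aromatic (pyrrole).
3 of the 4 rings are aromatic. Total: 3.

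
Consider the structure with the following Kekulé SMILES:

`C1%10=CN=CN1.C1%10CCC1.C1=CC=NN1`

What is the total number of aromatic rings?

The SMILES encodes a five-membered ring with nitrogens at positions 1 and 3 (one bearing H, one in a C=N bond) and two double bonds; a four-membered saturated carbon ring; a five-membered ring with two adjacent nitrogens (one bearing H, one in a double bond) and two double bonds.
The 5-membered ring with two nitrogens (one N–H, one =N–) is fully conjugated (every ring atom contributes a p orbital); 2 ring double bonds (4 π electrons) plus a heteroatom lone pair (2) give 6 π electrons. That satisfies 4n+2 with n=1, so it is aromatic (imidazole).
The 4-membered ring has only sp³ atoms, so it is not fully conjugated — not aromatic (cyclobutane).
The 5-membered ring with two adjacent nitrogens (one N–H, one =N–) is fully conjugated (every ring atom contributes a p orbital); 2 ring double bonds (4 π electrons) plus a heteroatom lone pair (2) give 6 π electrons. 6 = 4(1)+2, so it is aromatic (pyrazole).
2 of the 3 rings are aromatic. Total: 2.

2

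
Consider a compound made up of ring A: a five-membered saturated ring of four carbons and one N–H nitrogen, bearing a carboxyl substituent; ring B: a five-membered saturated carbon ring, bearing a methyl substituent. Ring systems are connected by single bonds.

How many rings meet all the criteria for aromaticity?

Ring A has only sp³ atoms, so it is not fully conjugated — not aromatic (pyrrolidine).
Ring B has only sp³ atoms, so it is not fully conjugated — not aromatic (cyclopentane).
No ring is aromatic. Total: 0.

0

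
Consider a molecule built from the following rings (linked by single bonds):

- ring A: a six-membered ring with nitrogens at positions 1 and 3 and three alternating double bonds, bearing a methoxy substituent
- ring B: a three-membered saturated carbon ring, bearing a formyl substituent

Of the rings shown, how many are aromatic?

Ring A is fully conjugated (every ring atom contributes a p orbital); 3 ring double bonds give 6 π electrons. Since 6 = 4n+2 (n=1), ring A is aromatic (pyrimidine).
Ring B has only sp³ atoms, so it is not fully conjugated — not aromatic (cyclopropane).
Aromatic: A. Total: 1.

1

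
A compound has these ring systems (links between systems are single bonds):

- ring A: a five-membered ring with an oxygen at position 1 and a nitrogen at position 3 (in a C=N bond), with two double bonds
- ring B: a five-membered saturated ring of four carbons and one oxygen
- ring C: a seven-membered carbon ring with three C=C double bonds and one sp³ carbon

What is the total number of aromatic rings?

1

Ring A is planar and fully conjugated; 2 ring double bonds (4 π electrons) plus a heteroatom lone pair (2) give 6 π electrons. Since 6 = 4n+2 (n=1), ring A is aromatic (oxazole).
Ring B has only sp³ atoms, so it is not fully conjugated — not aromatic (tetrahydrofuran).
Ring C has one sp³ carbon, so it is not fully conjugated — not aromatic (cycloheptatriene).
Aromatic: A. Total: 1.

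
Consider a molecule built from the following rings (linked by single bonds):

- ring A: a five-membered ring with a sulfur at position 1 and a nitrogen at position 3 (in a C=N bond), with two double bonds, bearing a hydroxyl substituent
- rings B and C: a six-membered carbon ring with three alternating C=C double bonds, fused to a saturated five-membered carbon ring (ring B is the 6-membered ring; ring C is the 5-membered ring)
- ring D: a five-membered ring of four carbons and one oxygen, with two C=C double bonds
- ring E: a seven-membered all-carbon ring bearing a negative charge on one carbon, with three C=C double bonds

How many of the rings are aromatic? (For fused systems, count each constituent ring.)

Ring A has a continuous p-orbital overlap around the ring; 2 ring double bonds (4 π electrons) plus a heteroatom lone pair (2) give 6 π electrons. 6 = 4(1)+2, so ring A is aromatic (thiazole).
Ring B is fully conjugated (every ring atom contributes a p orbital); 3 ring double bonds give 6 π electrons. 6 = 4(1)+2, so ring B is aromatic (benzene ring).
Ring C has three sp³ carbons, so it is not fully conjugated — not aromatic (cyclopentane ring).
Ring D is fully conjugated (every ring atom contributes a p orbital); 2 ring double bonds (4 π electrons) plus a heteroatom lone pair (2) give 6 π electrons. 6 = 4(1)+2, so ring D is aromatic (furan).
Ring E has only sp² ring atoms; a planar conformation would have a fully conjugated π system of 8 electrons. But 8 = 4(2), which is 4n not 4n+2, so ring E is not aromatic (cycloheptatrienyl anion).
Aromatic: A, B, D. Total: 3.

3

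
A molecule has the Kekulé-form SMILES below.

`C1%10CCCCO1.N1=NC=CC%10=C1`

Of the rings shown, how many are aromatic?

1

The SMILES encodes a six-membered saturated ring of five carbons and one oxygen; a six-membered ring with two adjacent nitrogens and three alternating double bonds.
The 6-membered ring with one oxygen has only sp³ atoms, so it is not fully conjugated — not aromatic (tetrahydropyran).
The 6-membered ring with two nitrogens (1,2) is fully conjugated (every ring atom contributes a p orbital); 3 ring double bonds give 6 π electrons. 6 = 4(1)+2, so it is aromatic (pyridazine).
1 of the 2 rings is aromatic. Total: 1.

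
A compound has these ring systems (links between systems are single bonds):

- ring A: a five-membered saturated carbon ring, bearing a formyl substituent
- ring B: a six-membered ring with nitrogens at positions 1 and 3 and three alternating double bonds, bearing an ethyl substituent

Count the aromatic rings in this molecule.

Ring A has only sp³ atoms, so it is not fully conjugated — not aromatic (cyclopentane).
Ring B is fully conjugated (every ring atom contributes a p orbital); 3 ring double bonds give 6 π electrons. Since 6 = 4n+2 (n=1), ring B is aromatic (pyrimidine).
Aromatic: B. Total: 1.

1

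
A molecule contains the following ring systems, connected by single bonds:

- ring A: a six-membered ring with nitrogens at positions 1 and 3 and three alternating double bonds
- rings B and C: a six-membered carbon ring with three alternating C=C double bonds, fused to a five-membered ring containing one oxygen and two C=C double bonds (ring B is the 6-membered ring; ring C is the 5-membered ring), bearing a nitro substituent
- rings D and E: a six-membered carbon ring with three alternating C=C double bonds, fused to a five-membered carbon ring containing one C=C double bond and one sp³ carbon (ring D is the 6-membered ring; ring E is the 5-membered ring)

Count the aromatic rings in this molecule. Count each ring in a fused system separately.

Ring A is planar and fully conjugated; 3 ring double bonds give 6 π electrons. Since 6 = 4n+2 (n=1), ring A is aromatic (pyrimidine).
Rings B and C form a fused bicyclic system (with one oxygen) with 9 sp² atoms and 10 π electrons from ring double bonds plus a heteroatom lone pair. 10 = 4(2)+2, so the system is aromatic and both rings count as aromatic (benzofuran).
Ring D is planar and fully conjugated; 3 ring double bonds give 6 π electrons. That satisfies 4n+2 with n=1, so ring D is aromatic (benzene ring).
Ring E has one sp³ carbon, so it is not fully conjugated — not aromatic (cyclopentene ring).
Aromatic: A, B, C, D. Total: 4.

4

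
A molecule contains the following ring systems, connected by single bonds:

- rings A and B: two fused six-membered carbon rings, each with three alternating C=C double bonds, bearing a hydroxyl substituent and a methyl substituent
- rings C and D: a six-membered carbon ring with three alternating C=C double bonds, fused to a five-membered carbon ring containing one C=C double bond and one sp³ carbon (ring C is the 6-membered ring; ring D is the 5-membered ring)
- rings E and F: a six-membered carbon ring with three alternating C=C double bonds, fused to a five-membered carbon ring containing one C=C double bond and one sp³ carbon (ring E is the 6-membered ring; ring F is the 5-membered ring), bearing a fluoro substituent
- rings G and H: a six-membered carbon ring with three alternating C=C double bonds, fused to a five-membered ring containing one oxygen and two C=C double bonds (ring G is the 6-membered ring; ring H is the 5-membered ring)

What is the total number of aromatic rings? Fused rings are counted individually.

6

Rings A and B form a fused bicyclic system with 10 sp² atoms and 10 π electrons from ring double bonds. 10 = 4(2)+2, so the system is aromatic and both rings count as aromatic (naphthalene).
Ring C is fully conjugated (every ring atom contributes a p orbital); 3 ring double bonds give 6 π electrons. That satisfies 4n+2 with n=1, so ring C is aromatic (benzene ring).
Ring D has one sp³ carbon, so it is not fully conjugated — not aromatic (cyclopentene ring).
Ring E is fully conjugated (every ring atom contributes a p orbital); 3 ring double bonds give 6 π electrons. 6 = 4(1)+2, so ring E is aromatic (benzene ring).
Ring F has one sp³ carbon, so it is not fully conjugated — not aromatic (cyclopentene ring).
Rings G and H form a fused bicyclic system (with one oxygen) with 9 sp² atoms and 10 π electrons from ring double bonds plus a heteroatom lone pair. 10 = 4(2)+2, so the system is aromatic and both rings count as aromatic (benzofuran).
Aromatic: A, B, C, E, G, H. Total: 6.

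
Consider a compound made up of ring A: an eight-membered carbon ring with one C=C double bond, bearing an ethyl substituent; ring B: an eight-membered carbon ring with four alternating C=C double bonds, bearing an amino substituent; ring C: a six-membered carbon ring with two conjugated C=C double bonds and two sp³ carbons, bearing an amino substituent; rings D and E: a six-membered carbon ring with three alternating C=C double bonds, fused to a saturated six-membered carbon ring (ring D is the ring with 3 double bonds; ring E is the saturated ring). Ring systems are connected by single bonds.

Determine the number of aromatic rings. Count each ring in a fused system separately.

1

Ring A has six sp³ carbons, so it is not fully conjugated — not aromatic (cyclooctene).
Ring B has only sp² ring atoms; a planar conformation would have a fully conjugated π system of 8 electrons. But 8 = 4(2), which is 4n not 4n+2, so ring B is not aromatic (cyclooctatetraene) — cyclooctatetraene distorts into a non-planar tub to avoid antiaromaticity.
Ring C has two sp³ carbons, so it is not fully conjugated — not aromatic (1,3-cyclohexadiene).
Ring D is planar and fully conjugated; 3 ring double bonds give 6 π electrons. 6 = 4(1)+2, so ring D is aromatic (benzene ring).
Ring E has four sp³ carbons, so it is not fully conjugated — not aromatic (cyclohexane ring).
Aromatic: D. Total: 1.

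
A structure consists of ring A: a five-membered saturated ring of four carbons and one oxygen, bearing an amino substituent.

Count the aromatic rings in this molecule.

Ring A has only sp³ atoms, so it is not fully conjugated — not aromatic (tetrahydrofuran).

0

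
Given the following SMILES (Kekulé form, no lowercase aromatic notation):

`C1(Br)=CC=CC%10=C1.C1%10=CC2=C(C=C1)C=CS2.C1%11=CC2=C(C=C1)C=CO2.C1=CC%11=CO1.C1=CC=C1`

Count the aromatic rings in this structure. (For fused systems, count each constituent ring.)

The SMILES encodes a six-membered carbon ring with three alternating C=C double bonds; a six-membered carbon ring with three alternating C=C double bonds, fused to a five-membered ring containing one sulfur and two C=C double bonds; a six-membered carbon ring with three alternating C=C double bonds, fused to a five-membered ring containing one oxygen and two C=C double bonds; a five-membered ring of four carbons and one oxygen, with two C=C double bonds; a four-membered carbon ring with two alternating C=C double bonds.
The 6-membered ring has a continuous p-orbital overlap around the ring; 3 ring double bonds give 6 π electrons. That satisfies 4n+2 with n=1, so it is aromatic (benzene).
The fused 6/5-membered bicyclic (with one sulfur) is a single π system with 9 sp² atoms and 10 π electrons from ring double bonds plus a heteroatom lone pair. 10 = 4(2)+2, so the system is aromatic and both rings count as aromatic (benzothiophene).
The fused 6/5-membered bicyclic (with one oxygen) is a single π system with 9 sp² atoms and 10 π electrons from ring double bonds plus a heteroatom lone pair. 10 = 4(2)+2, so the system is aromatic and both rings count as aromatic (benzofuran).
The 5-membered ring with one oxygen is planar and fully conjugated; 2 ring double bonds (4 π electrons) plus a heteroatom lone pair (2) give 6 π electrons. That satisfies 4n+2 with n=1, so it is aromatic (furan).
The 4-membered ring has only sp² ring atoms; a planar conformation would have a fully conjugated π system of 4 electrons. But 4 = 4(1), which is 4n not 4n+2, so it is not aromatic (cyclobutadiene) — cyclobutadiene is antiaromatic and distorts to a rectangle.
6 of the 7 rings are aromatic. Total: 6.

6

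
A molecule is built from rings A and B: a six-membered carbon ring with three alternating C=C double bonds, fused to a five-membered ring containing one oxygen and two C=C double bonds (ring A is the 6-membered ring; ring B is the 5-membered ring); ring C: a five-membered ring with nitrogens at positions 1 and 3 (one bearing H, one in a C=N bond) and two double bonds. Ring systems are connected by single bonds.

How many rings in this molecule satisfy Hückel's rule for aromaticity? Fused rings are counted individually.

3

Rings A and B form a fused bicyclic system (with one oxygen) with 9 sp² atoms and 10 π electrons from ring double bonds plus a heteroatom lone pair. 10 = 4(2)+2, so the system is aromatic and both rings count as aromatic (benzofuran).
Ring C is fully conjugated (every ring atom contributes a p orbital); 2 ring double bonds (4 π electrons) plus a heteroatom lone pair (2) give 6 π electrons. 6 = 4(1)+2, so ring C is aromatic (imidazole).
Aromatic: A, B, C. Total: 3.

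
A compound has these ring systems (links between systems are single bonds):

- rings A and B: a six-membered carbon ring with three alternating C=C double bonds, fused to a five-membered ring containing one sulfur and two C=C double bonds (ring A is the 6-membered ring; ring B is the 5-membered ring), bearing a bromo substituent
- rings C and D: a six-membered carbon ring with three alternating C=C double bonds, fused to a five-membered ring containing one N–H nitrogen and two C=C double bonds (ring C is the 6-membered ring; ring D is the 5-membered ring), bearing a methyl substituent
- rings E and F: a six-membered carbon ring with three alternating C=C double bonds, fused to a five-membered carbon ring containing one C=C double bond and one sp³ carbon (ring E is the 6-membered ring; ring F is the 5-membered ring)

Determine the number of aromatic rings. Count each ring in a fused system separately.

5

Rings A and B form a fused bicyclic system (with one sulfur) with 9 sp² atoms and 10 π electrons from ring double bonds plus a heteroatom lone pair. 10 = 4(2)+2, so the system is aromatic and both rings count as aromatic (benzothiophene).
Rings C and D form a fused bicyclic system (with one N–H) with 9 sp² atoms and 10 π electrons from ring double bonds plus a heteroatom lone pair. 10 = 4(2)+2, so the system is aromatic and both rings count as aromatic (indole).
Ring E is fully conjugated (every ring atom contributes a p orbital); 3 ring double bonds give 6 π electrons. 6 = 4(1)+2, so ring E is aromatic (benzene ring).
Ring F has one sp³ carbon, so it is not fully conjugated — not aromatic (cyclopentene ring).
Aromatic: A, B, C, D, E. Total: 5.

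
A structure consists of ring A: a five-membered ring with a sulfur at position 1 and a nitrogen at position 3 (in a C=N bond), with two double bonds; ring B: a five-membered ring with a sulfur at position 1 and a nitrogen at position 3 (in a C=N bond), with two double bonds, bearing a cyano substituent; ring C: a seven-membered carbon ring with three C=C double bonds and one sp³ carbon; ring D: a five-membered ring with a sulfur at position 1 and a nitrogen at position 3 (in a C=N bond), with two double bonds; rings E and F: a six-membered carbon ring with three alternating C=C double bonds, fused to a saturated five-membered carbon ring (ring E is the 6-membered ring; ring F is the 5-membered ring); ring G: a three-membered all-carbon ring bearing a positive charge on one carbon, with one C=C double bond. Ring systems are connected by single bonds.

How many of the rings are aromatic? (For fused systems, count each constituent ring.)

Ring A is planar and fully conjugated; 2 ring double bonds (4 π electrons) plus a heteroatom lone pair (2) give 6 π electrons. Since 6 = 4n+2 (n=1), ring A is aromatic (thiazole).
Ring B has a continuous p-orbital overlap around the ring; 2 ring double bonds (4 π electrons) plus a heteroatom lone pair (2) give 6 π electrons. 6 = 4(1)+2, so ring B is aromatic (thiazole).
Ring C has one sp³ carbon, so it is not fully conjugated — not aromatic (cycloheptatriene).
Ring D has a continuous p-orbital overlap around the ring; 2 ring double bonds (4 π electrons) plus a heteroatom lone pair (2) give 6 π electrons. Since 6 = 4n+2 (n=1), ring D is aromatic (thiazole).
Ring E is fully conjugated (every ring atom contributes a p orbital); 3 ring double bonds give 6 π electrons. That satisfies 4n+2 with n=1, so ring E is aromatic (benzene ring).
Ring F has three sp³ carbons, so it is not fully conjugated — not aromatic (cyclopentane ring).
Ring G has a continuous p-orbital overlap around the ring; 1 ring double bond (2 π electrons) plus the carbocation's empty p orbital (0, but keeps the ring conjugated) give 2 π electrons. That satisfies 4n+2 with n=0, so ring G is aromatic (cyclopropenyl cation).
Aromatic: A, B, D, E, G. Total: 5.

5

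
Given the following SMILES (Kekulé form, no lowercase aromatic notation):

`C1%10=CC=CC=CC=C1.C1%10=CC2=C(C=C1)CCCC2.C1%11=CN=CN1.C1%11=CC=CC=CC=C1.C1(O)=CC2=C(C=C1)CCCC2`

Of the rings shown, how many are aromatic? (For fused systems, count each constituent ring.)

The SMILES encodes an eight-membered carbon ring with four alternating C=C double bonds; a six-membered carbon ring with three alternating C=C double bonds, fused to a saturated six-membered carbon ring; a five-membered ring with nitrogens at positions 1 and 3 (one bearing H, one in a C=N bond) and two double bonds; an eight-membered carbon ring with four alternating C=C double bonds; a six-membered carbon ring with three alternating C=C double bonds, fused to a saturated six-membered carbon ring.
The 8-membered ring has only sp² ring atoms; a planar conformation would have a fully conjugated π system of 8 electrons. But 8 = 4(2), which is 4n not 4n+2, so it is not aromatic (cyclooctatetraene) — cyclooctatetraene distorts into a non-planar tub to avoid antiaromaticity.
The 6-membered ring is fully conjugated (every ring atom contributes a p orbital); 3 ring double bonds give 6 π electrons. That satisfies 4n+2 with n=1, so it is aromatic (benzene ring).
The second 6-membered ring has four sp³ carbons, so it is not fully conjugated — not aromatic (cyclohexane ring).
The 5-membered ring with two nitrogens (one N–H, one =N–) has a continuous p-orbital overlap around the ring; 2 ring double bonds (4 π electrons) plus a heteroatom lone pair (2) give 6 π electrons. That satisfies 4n+2 with n=1, so it is aromatic (imidazole).
The second 8-membered ring has only sp² ring atoms; a planar conformation would have a fully conjugated π system of 8 electrons. But 8 = 4(2), which is 4n not 4n+2, so it is not aromatic (cyclooctatetraene) — cyclooctatetraene distorts into a non-planar tub to avoid antiaromaticity.
The third 6-membered ring has a continuous p-orbital overlap around the ring; 3 ring double bonds give 6 π electrons. 6 = 4(1)+2, so it is aromatic (benzene ring).
The fourth 6-membered ring has four sp³ carbons, so it is not fully conjugated — not aromatic (cyclohexane ring).
3 of the 7 rings are aromatic. Total: 3.

3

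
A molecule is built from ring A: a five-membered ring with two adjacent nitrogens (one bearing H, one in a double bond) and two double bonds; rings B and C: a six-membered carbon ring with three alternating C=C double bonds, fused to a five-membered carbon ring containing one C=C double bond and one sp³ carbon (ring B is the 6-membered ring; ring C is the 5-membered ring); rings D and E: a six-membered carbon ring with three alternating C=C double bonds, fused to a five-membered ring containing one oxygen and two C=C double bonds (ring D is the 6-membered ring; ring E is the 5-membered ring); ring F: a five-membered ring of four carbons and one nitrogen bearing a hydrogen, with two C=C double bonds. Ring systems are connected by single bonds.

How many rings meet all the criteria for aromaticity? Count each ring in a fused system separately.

5

Ring A is planar and fully conjugated; 2 ring double bonds (4 π electrons) plus a heteroatom lone pair (2) give 6 π electrons. Since 6 = 4n+2 (n=1), ring A is aromatic (pyrazole).
Ring B is fully conjugated (every ring atom contributes a p orbital); 3 ring double bonds give 6 π electrons. That satisfies 4n+2 with n=1, so ring B is aromatic (benzene ring).
Ring C has one sp³ carbon, so it is not fully conjugated — not aromatic (cyclopentene ring).
Rings D and E form a fused bicyclic system (with one oxygen) with 9 sp² atoms and 10 π electrons from ring double bonds plus a heteroatom lone pair. 10 = 4(2)+2, so the system is aromatic and both rings count as aromatic (benzofuran).
Ring F has a continuous p-orbital overlap around the ring; 2 ring double bonds (4 π electrons) plus a heteroatom lone pair (2) give 6 π electrons. 6 = 4(1)+2, so ring F is aromatic (pyrrole).
Aromatic: A, B, D, E, F. Total: 5.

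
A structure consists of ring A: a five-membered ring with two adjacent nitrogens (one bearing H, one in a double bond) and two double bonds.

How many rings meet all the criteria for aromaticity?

Ring A is planar and fully conjugated; 2 ring double bonds (4 π electrons) plus a heteroatom lone pair (2) give 6 π electrons. That satisfies 4n+2 with n=1, so ring A is aromatic (pyrazole).

1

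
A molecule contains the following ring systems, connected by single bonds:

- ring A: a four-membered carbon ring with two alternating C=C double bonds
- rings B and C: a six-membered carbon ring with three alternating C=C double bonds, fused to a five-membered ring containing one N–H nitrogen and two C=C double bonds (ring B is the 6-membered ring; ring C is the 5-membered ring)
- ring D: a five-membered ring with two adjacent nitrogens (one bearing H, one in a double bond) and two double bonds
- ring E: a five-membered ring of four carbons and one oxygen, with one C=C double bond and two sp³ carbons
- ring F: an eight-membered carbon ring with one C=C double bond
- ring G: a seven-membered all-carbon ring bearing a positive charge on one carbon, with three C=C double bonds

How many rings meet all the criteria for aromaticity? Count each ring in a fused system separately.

Ring A has only sp² ring atoms; a planar conformation would have a fully conjugated π system of 4 electrons. But 4 = 4(1), which is 4n not 4n+2, so ring A is not aromatic (cyclobutadiene) — cyclobutadiene is antiaromatic and distorts to a rectangle.
Rings B and C form a fused bicyclic system (with one N–H) with 9 sp² atoms and 10 π electrons from ring double bonds plus a heteroatom lone pair. 10 = 4(2)+2, so the system is aromatic and both rings count as aromatic (indole).
Ring D has a continuous p-orbital overlap around the ring; 2 ring double bonds (4 π electrons) plus a heteroatom lone pair (2) give 6 π electrons. Since 6 = 4n+2 (n=1), ring D is aromatic (pyrazole).
Ring E has two sp³ carbons, so it is not fully conjugated — not aromatic (2,3-dihydrofuran).
Ring F has six sp³ carbons, so it is not fully conjugated — not aromatic (cyclooctene).
Ring G has a continuous p-orbital overlap around the ring; 3 ring double bonds (6 π electrons) plus the carbocation's empty p orbital (0, but keeps the ring conjugated) give 6 π electrons. That satisfies 4n+2 with n=1, so ring G is aromatic (tropylium cation).
Aromatic: B, C, D, G. Total: 4.

4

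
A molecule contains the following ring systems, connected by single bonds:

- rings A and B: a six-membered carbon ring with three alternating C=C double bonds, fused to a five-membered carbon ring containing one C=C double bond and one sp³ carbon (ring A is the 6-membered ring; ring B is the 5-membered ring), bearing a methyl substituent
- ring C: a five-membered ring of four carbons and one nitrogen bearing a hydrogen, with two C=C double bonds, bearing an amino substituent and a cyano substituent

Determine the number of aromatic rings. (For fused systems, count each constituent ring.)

2

Ring A is fully conjugated (every ring atom contributes a p orbital); 3 ring double bonds give 6 π electrons. Since 6 = 4n+2 (n=1), ring A is aromatic (benzene ring).
Ring B has one sp³ carbon, so it is not fully conjugated — not aromatic (cyclopentene ring).
Ring C has a continuous p-orbital overlap around the ring; 2 ring double bonds (4 π electrons) plus a heteroatom lone pair (2) give 6 π electrons. Since 6 = 4n+2 (n=1), ring C is aromatic (pyrrole).
Aromatic: A, C. Total: 2.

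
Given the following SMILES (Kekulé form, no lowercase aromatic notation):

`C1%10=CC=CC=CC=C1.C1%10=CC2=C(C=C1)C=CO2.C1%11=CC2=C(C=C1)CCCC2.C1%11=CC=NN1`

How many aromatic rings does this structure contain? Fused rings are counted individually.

4

The SMILES encodes an eight-membered carbon ring with four alternating C=C double bonds; a six-membered carbon ring with three alternating C=C double bonds, fused to a five-membered ring containing one oxygen and two C=C double bonds; a six-membered carbon ring with three alternating C=C double bonds, fused to a saturated six-membered carbon ring; a five-membered ring with two adjacent nitrogens (one bearing H, one in a double bond) and two double bonds.
The 8-membered ring has only sp² ring atoms; a planar conformation would have a fully conjugated π system of 8 electrons. But 8 = 4(2), which is 4n not 4n+2, so it is not aromatic (cyclooctatetraene) — cyclooctatetraene distorts into a non-planar tub to avoid antiaromaticity.
The fused 6/5-membered bicyclic (with one oxygen) is a single π system with 9 sp² atoms and 10 π electrons from ring double bonds plus a heteroatom lone pair. 10 = 4(2)+2, so the system is aromatic and both rings count as aromatic (benzofuran).
The 6-membered ring has a continuous p-orbital overlap around the ring; 3 ring double bonds give 6 π electrons. That satisfies 4n+2 with n=1, so it is aromatic (benzene ring).
The second 6-membered ring has four sp³ carbons, so it is not fully conjugated — not aromatic (cyclohexane ring).
The 5-membered ring with two adjacent nitrogens (one N–H, one =N–) is planar and fully conjugated; 2 ring double bonds (4 π electrons) plus a heteroatom lone pair (2) give 6 π electrons. Since 6 = 4n+2 (n=1), it is aromatic (pyrazole).
4 of the 6 rings are aromatic. Total: 4.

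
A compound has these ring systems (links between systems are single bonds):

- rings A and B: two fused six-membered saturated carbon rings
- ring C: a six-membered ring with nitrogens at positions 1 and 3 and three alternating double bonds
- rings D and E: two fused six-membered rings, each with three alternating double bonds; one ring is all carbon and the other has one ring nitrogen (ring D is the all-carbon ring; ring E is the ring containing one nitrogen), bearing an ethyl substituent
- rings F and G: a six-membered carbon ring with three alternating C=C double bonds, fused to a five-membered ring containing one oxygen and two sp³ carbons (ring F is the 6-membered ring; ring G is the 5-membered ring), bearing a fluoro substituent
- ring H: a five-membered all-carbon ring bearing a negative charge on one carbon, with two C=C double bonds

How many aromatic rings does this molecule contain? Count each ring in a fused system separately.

5

Ring A has only sp³ atoms, so it is not fully conjugated — not aromatic (cyclohexane ring).
Ring B has only sp³ atoms, so it is not fully conjugated — not aromatic (cyclohexane ring).
Ring C has a continuous p-orbital overlap around the ring; 3 ring double bonds give 6 π electrons. 6 = 4(1)+2, so ring C is aromatic (pyrimidine).
Rings D and E form a fused bicyclic system (with one nitrogen) with 10 sp² atoms and 10 π electrons from ring double bonds. 10 = 4(2)+2, so the system is aromatic and both rings count as aromatic (quinoline).
Ring F has a continuous p-orbital overlap around the ring; 3 ring double bonds give 6 π electrons. That satisfies 4n+2 with n=1, so ring F is aromatic (benzene ring).
Ring G has two sp³ carbons, so it is not fully conjugated — not aromatic (oxolane ring).
Ring H has a continuous p-orbital overlap around the ring; 2 ring double bonds (4 π electrons) plus the carbanion lone pair (2) give 6 π electrons. 6 = 4(1)+2, so ring H is aromatic (cyclopentadienyl anion).
Aromatic: C, D, E, F, H. Total: 5.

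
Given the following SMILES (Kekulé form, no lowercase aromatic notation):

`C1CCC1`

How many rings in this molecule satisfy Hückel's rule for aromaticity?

0

The SMILES encodes a four-membered saturated carbon ring.
The 4-membered ring has only sp³ atoms, so it is not fully conjugated — not aromatic (cyclobutane).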